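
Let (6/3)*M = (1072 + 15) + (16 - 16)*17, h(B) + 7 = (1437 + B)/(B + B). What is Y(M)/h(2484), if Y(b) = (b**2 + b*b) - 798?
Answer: -977017644/10285 ≈ -94994.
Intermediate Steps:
h(B) = -7 + (1437 + B)/(2*B) (h(B) = -7 + (1437 + B)/(B + B) = -7 + (1437 + B)/((2*B)) = -7 + (1437 + B)*(1/(2*B)) = -7 + (1437 + B)/(2*B))
M = 1087/2 (M = ((1072 + 15) + (16 - 16)*17)/2 = (1087 + 0*17)/2 = (1087 + 0)/2 = (1/2)*1087 = 1087/2 ≈ 543.50)
Y(b) = -798 + 2*b**2 (Y(b) = (b**2 + b**2) - 798 = 2*b**2 - 798 = -798 + 2*b**2)
Y(M)/h(2484) = (-798 + 2*(1087/2)**2)/(((1/2)*(1437 - 13*2484)/2484)) = (-798 + 2*(1181569/4))/(((1/2)*(1/2484)*(1437 - 32292))) = (-798 + 1181569/2)/(((1/2)*(1/2484)*(-30855))) = 1179973/(2*(-10285/1656)) = (1179973/2)*(-1656/10285) = -977017644/10285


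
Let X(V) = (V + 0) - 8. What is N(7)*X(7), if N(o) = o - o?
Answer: 0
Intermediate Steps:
N(o) = 0
X(V) = -8 + V (X(V) = V - 8 = -8 + V)
N(7)*X(7) = 0*(-8 + 7) = 0*(-1) = 0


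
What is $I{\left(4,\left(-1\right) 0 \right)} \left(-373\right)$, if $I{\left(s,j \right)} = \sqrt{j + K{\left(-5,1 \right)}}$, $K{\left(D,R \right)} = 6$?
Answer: $- 373 \sqrt{6} \approx -913.66$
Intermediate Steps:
$I{\left(s,j \right)} = \sqrt{6 + j}$ ($I{\left(s,j \right)} = \sqrt{j + 6} = \sqrt{6 + j}$)
$I{\left(4,\left(-1\right) 0 \right)} \left(-373\right) = \sqrt{6 - 0} \left(-373\right) = \sqrt{6 + 0} \left(-373\right) = \sqrt{6} \left(-373\right) = - 373 \sqrt{6}$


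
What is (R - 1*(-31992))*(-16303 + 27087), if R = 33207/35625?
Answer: 4097014888096/11875 ≈ 3.4501e+8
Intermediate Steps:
R = 11069/11875 (R = 33207*(1/35625) = 11069/11875 ≈ 0.93213)
(R - 1*(-31992))*(-16303 + 27087) = (11069/11875 - 1*(-31992))*(-16303 + 27087) = (11069/11875 + 31992)*10784 = (379916069/11875)*10784 = 4097014888096/11875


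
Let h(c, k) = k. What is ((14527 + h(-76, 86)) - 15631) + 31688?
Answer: 30670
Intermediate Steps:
((14527 + h(-76, 86)) - 15631) + 31688 = ((14527 + 86) - 15631) + 31688 = (14613 - 15631) + 31688 = -1018 + 31688 = 30670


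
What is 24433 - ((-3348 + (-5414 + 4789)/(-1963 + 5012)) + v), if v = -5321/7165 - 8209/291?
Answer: 176795030180314/6357210735 ≈ 27810.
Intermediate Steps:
v = -60365896/2085015 (v = -5321*1/7165 - 8209*1/291 = -5321/7165 - 8209/291 = -60365896/2085015 ≈ -28.952)
24433 - ((-3348 + (-5414 + 4789)/(-1963 + 5012)) + v) = 24433 - ((-3348 + (-5414 + 4789)/(-1963 + 5012)) - 60365896/2085015) = 24433 - ((-3348 - 625/3049) - 60365896/2085015) = 24433 - (-10208677/3049 - 60365896/2085015) = 24433 - 1*(-21469300292059/6357210735) = 24433 + 21469300292059/6357210735 = 176795030180314/6357210735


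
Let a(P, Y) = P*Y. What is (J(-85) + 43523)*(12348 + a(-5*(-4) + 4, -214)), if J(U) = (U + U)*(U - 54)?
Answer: 484307436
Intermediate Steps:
J(U) = 2*U*(-54 + U) (J(U) = (2*U)*(-54 + U) = 2*U*(-54 + U))
(J(-85) + 43523)*(12348 + a(-5*(-4) + 4, -214)) = (2*(-85)*(-54 - 85) + 43523)*(12348 + (-5*(-4) + 4)*(-214)) = (2*(-85)*(-139) + 43523)*(12348 + (20 + 4)*(-214)) = (23630 + 43523)*(12348 + 24*(-214)) = 67153*(12348 - 5136) = 67153*7212 = 484307436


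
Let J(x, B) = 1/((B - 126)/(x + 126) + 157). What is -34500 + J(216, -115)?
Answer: -1844128158/53453 ≈ -34500.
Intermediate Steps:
J(x, B) = 1/(157 + (-126 + B)/(126 + x)) (J(x, B) = 1/((-126 + B)/(126 + x) + 157) = 1/(157 + (-126 + B)/(126 + x)))
-34500 + J(216, -115) = -34500 + (126 + 216)/(19656 - 115 + 157*216) = -34500 + 342/(19656 - 115 + 33912) = -34500 + 342/53453 = -1844128158/53453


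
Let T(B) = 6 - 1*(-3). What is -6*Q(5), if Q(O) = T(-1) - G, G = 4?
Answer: -30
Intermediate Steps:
T(B) = 9 (T(B) = 6 + 3 = 9)
Q(O) = 5 (Q(O) = 9 - 1*4 = 9 - 4 = 5)
-6*Q(5) = -6*5 = -30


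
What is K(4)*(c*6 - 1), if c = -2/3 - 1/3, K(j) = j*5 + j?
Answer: -168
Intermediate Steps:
K(j) = 6*j (K(j) = 5*j + j = 6*j)
c = -1 (c = -2*⅓ - 1*⅓ = -⅔ - ⅓ = -1)
K(4)*(c*6 - 1) = (6*4)*(-1*6 - 1) = 24*(-6 - 1) = 24*(-7) = -168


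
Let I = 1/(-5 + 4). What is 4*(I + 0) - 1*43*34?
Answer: -1466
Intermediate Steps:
I = -1 (I = 1/(-1) = -1)
4*(I + 0) - 1*43*34 = 4*(-1 + 0) - 1*43*34 = 4*(-1) - 43*34 = -4 - 1462 = -1466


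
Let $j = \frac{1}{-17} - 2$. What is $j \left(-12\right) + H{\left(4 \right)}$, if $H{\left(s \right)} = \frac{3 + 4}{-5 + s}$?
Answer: $\frac{301}{17} \approx 17.706$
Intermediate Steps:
$H{\left(s \right)} = \frac{7}{-5 + s}$
$j = - \frac{35}{17}$ ($j = - \frac{1}{17} - 2 = - \frac{35}{17} \approx -2.0588$)
$j \left(-12\right) + H{\left(4 \right)} = \left(- \frac{35}{17}\right) \left(-12\right) + \frac{7}{-5 + 4} = \frac{420}{17} + \frac{7}{-1} = \frac{420}{17} + 7 \left(-1\right) = \frac{420}{17} - 7 = \frac{301}{17}$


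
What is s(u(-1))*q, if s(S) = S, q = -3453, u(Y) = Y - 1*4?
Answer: 17265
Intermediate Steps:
u(Y) = -4 + Y (u(Y) = Y - 4 = -4 + Y)
s(u(-1))*q = (-4 - 1)*(-3453) = -5*(-3453) = 17265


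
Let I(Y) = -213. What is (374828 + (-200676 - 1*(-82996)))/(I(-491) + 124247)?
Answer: 128574/62017 ≈ 2.0732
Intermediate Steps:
(374828 + (-200676 - 1*(-82996)))/(I(-491) + 124247) = (374828 + (-200676 - 1*(-82996)))/(-213 + 124247) = (374828 + (-200676 + 82996))/124034 = (374828 - 117680)*(1/124034) = 257148*(1/124034) = 128574/62017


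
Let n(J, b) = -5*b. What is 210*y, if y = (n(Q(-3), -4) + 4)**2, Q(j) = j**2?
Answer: 120960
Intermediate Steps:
y = 576 (y = (-5*(-4) + 4)**2 = (20 + 4)**2 = 24**2 = 576)
210*y = 210*576 = 120960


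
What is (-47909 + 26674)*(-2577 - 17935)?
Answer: 435572320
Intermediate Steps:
(-47909 + 26674)*(-2577 - 17935) = -21235*(-20512) = 435572320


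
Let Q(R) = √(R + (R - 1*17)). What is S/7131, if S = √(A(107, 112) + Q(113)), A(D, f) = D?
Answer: √(107 + √209)/7131 ≈ 0.0015455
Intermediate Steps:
Q(R) = √(-17 + 2*R) (Q(R) = √(R + (R - 17)) = √(R + (-17 + R)) = √(-17 + 2*R))
S = √(107 + √209) (S = √(107 + √(-17 + 2*113)) = √(107 + √(-17 + 226)) = √(107 + √209) ≈ 11.021)
S/7131 = √(107 + √209)/7131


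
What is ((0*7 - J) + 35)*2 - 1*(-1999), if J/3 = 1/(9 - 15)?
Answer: 2070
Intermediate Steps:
J = -1/2 (J = 3/(9 - 15) = 3/(-6) = 3*(-1/6) = -1/2 ≈ -0.50000)
((0*7 - J) + 35)*2 - 1*(-1999) = ((0*7 - 1*(-1/2)) + 35)*2 - 1*(-1999) = ((0 + 1/2) + 35)*2 + 1999 = (1/2 + 35)*2 + 1999 = (71/2)*2 + 1999 = 71 + 1999 = 2070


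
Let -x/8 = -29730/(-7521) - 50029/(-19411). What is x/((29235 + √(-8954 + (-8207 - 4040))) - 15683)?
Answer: -4921865122944/1276912448226455 + 363183672*I*√21201/1276912448226455 ≈ -0.0038545 + 4.1414e-5*I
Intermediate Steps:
x = -363183672/6951911 (x = -8*(-29730/(-7521) - 50029/(-19411)) = -8*(-29730*(-1/7521) - 50029*(-1/19411)) = -8*(9910/2507 + 7147/2773) = -8*45397959/6951911 = -363183672/6951911 ≈ -52.242)
x/((29235 + √(-8954 + (-8207 - 4040))) - 15683) = -363183672/(6951911*((29235 + √(-8954 + (-8207 - 4040))) - 15683)) = -363183672/(6951911*((29235 + √(-8954 - 12247)) - 15683)) = -363183672/(6951911*((29235 + √(-21201)) - 15683)) = -363183672/(6951911*((29235 + I*√21201) - 15683)) = -363183672/(6951911*(13552 + I*√21201))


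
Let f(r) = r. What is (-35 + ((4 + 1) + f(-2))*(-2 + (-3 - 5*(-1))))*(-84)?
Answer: 2940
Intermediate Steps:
(-35 + ((4 + 1) + f(-2))*(-2 + (-3 - 5*(-1))))*(-84) = (-35 + ((4 + 1) - 2)*(-2 + (-3 - 5*(-1))))*(-84) = (-35 + (5 - 2)*(-2 + (-3 + 5)))*(-84) = (-35 + 3*(-2 + 2))*(-84) = (-35 + 3*0)*(-84) = (-35 + 0)*(-84) = -35*(-84) = 2940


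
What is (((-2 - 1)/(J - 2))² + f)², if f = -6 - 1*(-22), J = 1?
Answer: 625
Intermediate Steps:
f = 16 (f = -6 + 22 = 16)
(((-2 - 1)/(J - 2))² + f)² = (((-2 - 1)/(1 - 2))² + 16)² = ((-3/(-1))² + 16)² = ((-3*(-1))² + 16)² = (3² + 16)² = (9 + 16)² = 25² = 625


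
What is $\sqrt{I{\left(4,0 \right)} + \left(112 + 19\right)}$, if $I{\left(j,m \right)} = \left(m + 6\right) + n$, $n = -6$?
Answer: $\sqrt{131} \approx 11.446$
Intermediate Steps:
$I{\left(j,m \right)} = m$ ($I{\left(j,m \right)} = \left(m + 6\right) - 6 = \left(6 + m\right) - 6 = m$)
$\sqrt{I{\left(4,0 \right)} + \left(112 + 19\right)} = \sqrt{0 + \left(112 + 19\right)} = \sqrt{0 + 131} = \sqrt{131}$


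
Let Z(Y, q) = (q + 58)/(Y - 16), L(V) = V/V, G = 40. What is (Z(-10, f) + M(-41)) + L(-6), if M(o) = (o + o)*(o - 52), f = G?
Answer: 99102/13 ≈ 7623.2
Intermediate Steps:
L(V) = 1
f = 40
Z(Y, q) = (58 + q)/(-16 + Y)
M(o) = 2*o*(-52 + o) (M(o) = (2*o)*(-52 + o) = 2*o*(-52 + o))
(Z(-10, f) + M(-41)) + L(-6) = ((58 + 40)/(-16 - 10) + 2*(-41)*(-52 - 41)) + 1 = (98/(-26) + 2*(-41)*(-93)) + 1 = (-1/26*98 + 7626) + 1 = (-49/13 + 7626) + 1 = 99089/13 + 1 = 99102/13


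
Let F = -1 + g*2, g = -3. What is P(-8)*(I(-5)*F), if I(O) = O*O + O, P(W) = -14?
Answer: 1960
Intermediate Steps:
F = -7 (F = -1 - 3*2 = -1 - 6 = -7)
I(O) = O + O**2 (I(O) = O**2 + O = O + O**2)
P(-8)*(I(-5)*F) = -14*(-5*(1 - 5))*(-7) = -14*(-5*(-4))*(-7) = -280*(-7) = -14*(-140) = 1960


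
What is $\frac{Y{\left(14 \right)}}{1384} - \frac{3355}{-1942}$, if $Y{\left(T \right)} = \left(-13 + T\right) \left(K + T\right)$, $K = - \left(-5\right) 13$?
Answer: $\frac{2398369}{1343864} \approx 1.7847$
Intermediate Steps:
$K = 65$ ($K = \left(-1\right) \left(-65\right) = 65$)
$Y{\left(T \right)} = \left(-13 + T\right) \left(65 + T\right)$
$\frac{Y{\left(14 \right)}}{1384} - \frac{3355}{-1942} = \frac{-845 + 14^{2} + 52 \cdot 14}{1384} - \frac{3355}{-1942} = \left(-845 + 196 + 728\right) \frac{1}{1384} - - \frac{3355}{1942} = 79 \cdot \frac{1}{1384} + \frac{3355}{1942} = \frac{79}{1384} + \frac{3355}{1942} = \frac{2398369}{1343864}$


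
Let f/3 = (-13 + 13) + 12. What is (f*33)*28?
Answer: 33264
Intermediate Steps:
f = 36 (f = 3*((-13 + 13) + 12) = 3*(0 + 12) = 3*12 = 36)
(f*33)*28 = (36*33)*28 = 1188*28 = 33264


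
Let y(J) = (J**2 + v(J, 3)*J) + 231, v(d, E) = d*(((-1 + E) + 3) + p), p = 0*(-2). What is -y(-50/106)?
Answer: -652629/2809 ≈ -232.33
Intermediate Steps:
p = 0
v(d, E) = d*(2 + E) (v(d, E) = d*(((-1 + E) + 3) + 0) = d*((2 + E) + 0) = d*(2 + E))
y(J) = 231 + 6*J**2 (y(J) = (J**2 + (J*(2 + 3))*J) + 231 = (J**2 + (J*5)*J) + 231 = (J**2 + (5*J)*J) + 231 = (J**2 + 5*J**2) + 231 = 6*J**2 + 231 = 231 + 6*J**2)
-y(-50/106) = -(231 + 6*(-50/106)**2) = -(231 + 6*(-50*1/106)**2) = -(231 + 6*(-25/53)**2) = -(231 + 6*(625/2809)) = -(231 + 3750/2809) = -1*652629/2809 = -652629/2809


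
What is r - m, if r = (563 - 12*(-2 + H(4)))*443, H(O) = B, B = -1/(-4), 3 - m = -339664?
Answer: -80955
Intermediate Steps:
m = 339667 (m = 3 - 1*(-339664) = 3 + 339664 = 339667)
B = ¼ (B = -1*(-¼) = ¼ ≈ 0.25000)
H(O) = ¼
r = 258712 (r = (563 - 12*(-2 + ¼))*443 = (563 - 12*(-7/4))*443 = (563 + 21)*443 = 584*443 = 258712)
r - m = 258712 - 1*339667 = 258712 - 339667 = -80955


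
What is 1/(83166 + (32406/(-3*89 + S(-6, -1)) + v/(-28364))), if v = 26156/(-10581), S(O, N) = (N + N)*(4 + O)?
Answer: 19732856073/1638671291887249 ≈ 1.2042e-5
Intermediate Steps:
S(O, N) = 2*N*(4 + O) (S(O, N) = (2*N)*(4 + O) = 2*N*(4 + O))
v = -26156/10581 (v = 26156*(-1/10581) = -26156/10581 ≈ -2.4720)
1/(83166 + (32406/(-3*89 + S(-6, -1)) + v/(-28364))) = 1/(83166 + (32406/(-3*89 + 2*(-1)*(4 - 6)) - 26156/10581/(-28364))) = 1/(83166 + (32406/(-267 + 2*(-1)*(-2)) - 26156/10581*(-1/28364))) = 1/(83166 + (32406/(-267 + 4) + 6539/75029871)) = 1/(83166 + (32406/(-263) + 6539/75029871)) = 1/(83166 + (32406*(-1/263) + 6539/75029871)) = 1/(83166 + (-32406/263 + 6539/75029871)) = 1/(83166 - 2431416279869/19732856073) = 1/(1638671291887249/19732856073) = 19732856073/1638671291887249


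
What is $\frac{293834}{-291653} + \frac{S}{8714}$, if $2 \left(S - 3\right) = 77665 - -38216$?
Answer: $\frac{28677852259}{5082928484} \approx 5.642$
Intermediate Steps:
$S = \frac{115887}{2}$ ($S = 3 + \frac{77665 - -38216}{2} = 3 + \frac{77665 + 38216}{2} = 3 + \frac{1}{2} \cdot 115881 = 3 + \frac{115881}{2} = \frac{115887}{2} \approx 57944.0$)
$\frac{293834}{-291653} + \frac{S}{8714} = \frac{293834}{-291653} + \frac{115887}{2 \cdot 8714} = 293834 \left(- \frac{1}{291653}\right) + \frac{115887}{2} \cdot \frac{1}{8714} = - \frac{293834}{291653} + \frac{115887}{17428} = \frac{28677852259}{5082928484}$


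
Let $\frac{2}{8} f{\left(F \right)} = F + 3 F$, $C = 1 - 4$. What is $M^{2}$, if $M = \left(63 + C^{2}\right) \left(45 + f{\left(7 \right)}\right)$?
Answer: $127780416$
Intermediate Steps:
$C = -3$
$f{\left(F \right)} = 16 F$ ($f{\left(F \right)} = 4 \left(F + 3 F\right) = 4 \cdot 4 F = 16 F$)
$M = 11304$ ($M = \left(63 + \left(-3\right)^{2}\right) \left(45 + 16 \cdot 7\right) = \left(63 + 9\right) \left(45 + 112\right) = 72 \cdot 157 = 11304$)
$M^{2} = 11304^{2} = 127780416$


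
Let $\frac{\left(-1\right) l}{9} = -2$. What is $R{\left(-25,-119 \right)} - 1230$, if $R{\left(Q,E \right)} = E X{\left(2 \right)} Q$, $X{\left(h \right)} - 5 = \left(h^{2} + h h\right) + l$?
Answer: $90995$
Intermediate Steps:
$l = 18$ ($l = \left(-9\right) \left(-2\right) = 18$)
$X{\left(h \right)} = 23 + 2 h^{2}$ ($X{\left(h \right)} = 5 + \left(\left(h^{2} + h h\right) + 18\right) = 5 + \left(\left(h^{2} + h^{2}\right) + 18\right) = 5 + \left(2 h^{2} + 18\right) = 5 + \left(18 + 2 h^{2}\right) = 23 + 2 h^{2}$)
$R{\left(Q,E \right)} = 31 E Q$ ($R{\left(Q,E \right)} = E \left(23 + 2 \cdot 2^{2}\right) Q = E \left(23 + 2 \cdot 4\right) Q = E \left(23 + 8\right) Q = E 31 Q = 31 E Q$)
$R{\left(-25,-119 \right)} - 1230 = 31 \left(-119\right) \left(-25\right) - 1230 = 92225 - 1230 = 90995$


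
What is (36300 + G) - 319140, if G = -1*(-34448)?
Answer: -248392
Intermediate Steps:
G = 34448
(36300 + G) - 319140 = (36300 + 34448) - 319140 = 70748 - 319140 = -248392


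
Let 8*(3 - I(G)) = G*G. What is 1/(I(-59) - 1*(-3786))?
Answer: 8/26831 ≈ 0.00029816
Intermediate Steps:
I(G) = 3 - G²/8 (I(G) = 3 - G*G/8 = 3 - G²/8)
1/(I(-59) - 1*(-3786)) = 1/((3 - ⅛*(-59)²) - 1*(-3786)) = 1/((3 - ⅛*3481) + 3786) = 1/((3 - 3481/8) + 3786) = 1/(-3457/8 + 3786) = 1/(26831/8) = 8/26831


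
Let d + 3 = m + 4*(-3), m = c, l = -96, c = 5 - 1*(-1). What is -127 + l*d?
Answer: 737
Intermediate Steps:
c = 6 (c = 5 + 1 = 6)
m = 6
d = -9 (d = -3 + (6 + 4*(-3)) = -3 + (6 - 12) = -3 - 6 = -9)
-127 + l*d = -127 - 96*(-9) = -127 + 864 = 737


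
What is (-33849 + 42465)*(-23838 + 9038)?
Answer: -127516800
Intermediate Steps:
(-33849 + 42465)*(-23838 + 9038) = 8616*(-14800) = -127516800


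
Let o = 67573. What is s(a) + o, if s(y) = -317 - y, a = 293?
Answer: 66963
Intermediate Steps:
s(a) + o = (-317 - 1*293) + 67573 = (-317 - 293) + 67573 = -610 + 67573 = 66963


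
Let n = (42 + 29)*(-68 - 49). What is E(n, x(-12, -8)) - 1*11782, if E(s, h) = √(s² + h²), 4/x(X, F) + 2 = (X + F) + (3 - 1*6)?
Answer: -11782 + √43128905641/25 ≈ -3475.0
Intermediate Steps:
x(X, F) = 4/(-5 + F + X) (x(X, F) = 4/(-2 + ((X + F) + (3 - 1*6))) = 4/(-2 + ((F + X) + (3 - 6))) = 4/(-2 + ((F + X) - 3)) = 4/(-2 + (-3 + F + X)) = 4/(-5 + F + X))
n = -8307 (n = 71*(-117) = -8307)
E(s, h) = √(h² + s²)
E(n, x(-12, -8)) - 1*11782 = √((4/(-5 - 8 - 12))² + (-8307)²) - 1*11782 = √((4/(-25))² + 69006249) - 11782 = √((4*(-1/25))² + 69006249) - 11782 = √((-4/25)² + 69006249) - 11782 = √(16/625 + 69006249) - 11782 = √(43128905641/625) - 11782 = √43128905641/25 - 11782 = -11782 + √43128905641/25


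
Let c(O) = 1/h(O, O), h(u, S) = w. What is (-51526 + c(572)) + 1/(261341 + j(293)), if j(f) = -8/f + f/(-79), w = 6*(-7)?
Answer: -3272743585530226/63516323283 ≈ -51526.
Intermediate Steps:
w = -42
j(f) = -8/f - f/79 (j(f) = -8/f + f*(-1/79) = -8/f - f/79)
h(u, S) = -42
c(O) = -1/42 (c(O) = 1/(-42) = -1/42)
(-51526 + c(572)) + 1/(261341 + j(293)) = (-51526 - 1/42) + 1/(261341 + (-8/293 - 1/79*293)) = -2164093/42 + 1/(261341 + (-8*1/293 - 293/79)) = -2164093/42 + 1/(261341 + (-8/293 - 293/79)) = -2164093/42 + 1/(261341 - 86481/23147) = -2164093/42 + 1/(6049173646/23147) = -2164093/42 + 23147/6049173646 = -3272743585530226/63516323283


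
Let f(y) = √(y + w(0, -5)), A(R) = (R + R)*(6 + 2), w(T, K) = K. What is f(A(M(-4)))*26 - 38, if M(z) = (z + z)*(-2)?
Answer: -38 + 26*√251 ≈ 373.92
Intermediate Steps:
M(z) = -4*z (M(z) = (2*z)*(-2) = -4*z)
A(R) = 16*R (A(R) = (2*R)*8 = 16*R)
f(y) = √(-5 + y) (f(y) = √(y - 5) = √(-5 + y))
f(A(M(-4)))*26 - 38 = √(-5 + 16*(-4*(-4)))*26 - 38 = √(-5 + 16*16)*26 - 38 = √(-5 + 256)*26 - 38 = √251*26 - 38 = 26*√251 - 38 = -38 + 26*√251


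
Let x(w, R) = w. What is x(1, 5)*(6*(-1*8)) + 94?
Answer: 46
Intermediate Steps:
x(1, 5)*(6*(-1*8)) + 94 = 1*(6*(-1*8)) + 94 = 1*(6*(-8)) + 94 = 1*(-48) + 94 = -48 + 94 = 46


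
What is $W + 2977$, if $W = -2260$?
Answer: $717$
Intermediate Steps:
$W + 2977 = -2260 + 2977 = 717$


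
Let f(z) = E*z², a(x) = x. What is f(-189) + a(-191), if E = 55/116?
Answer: 1942499/116 ≈ 16746.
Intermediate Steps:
E = 55/116 (E = 55*(1/116) = 55/116 ≈ 0.47414)
f(z) = 55*z²/116
f(-189) + a(-191) = (55/116)*(-189)² - 191 = (55/116)*35721 - 191 = 1964655/116 - 191 = 1942499/116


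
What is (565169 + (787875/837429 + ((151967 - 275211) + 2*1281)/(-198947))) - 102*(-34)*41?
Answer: 39282918142122698/55534662421 ≈ 7.0736e+5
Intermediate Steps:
(565169 + (787875/837429 + ((151967 - 275211) + 2*1281)/(-198947))) - 102*(-34)*41 = (565169 + (787875*(1/837429) + (-123244 + 2562)*(-1/198947))) + 3468*41 = (565169 + (262625/279143 - 120682*(-1/198947))) + 142188 = (565169 + (262625/279143 + 120682/198947)) + 142188 = (565169 + 85935991401/55534662421) + 142188 = 31386555561805550/55534662421 + 142188 = 39282918142122698/55534662421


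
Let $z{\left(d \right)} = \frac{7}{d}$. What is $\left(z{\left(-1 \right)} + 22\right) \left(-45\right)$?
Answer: $-675$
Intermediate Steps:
$\left(z{\left(-1 \right)} + 22\right) \left(-45\right) = \left(\frac{7}{-1} + 22\right) \left(-45\right) = \left(7 \left(-1\right) + 22\right) \left(-45\right) = \left(-7 + 22\right) \left(-45\right) = 15 \left(-45\right) = -675$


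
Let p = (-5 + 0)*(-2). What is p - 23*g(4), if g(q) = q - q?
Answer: 10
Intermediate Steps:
g(q) = 0
p = 10 (p = -5*(-2) = 10)
p - 23*g(4) = 10 - 23*0 = 10 + 0 = 10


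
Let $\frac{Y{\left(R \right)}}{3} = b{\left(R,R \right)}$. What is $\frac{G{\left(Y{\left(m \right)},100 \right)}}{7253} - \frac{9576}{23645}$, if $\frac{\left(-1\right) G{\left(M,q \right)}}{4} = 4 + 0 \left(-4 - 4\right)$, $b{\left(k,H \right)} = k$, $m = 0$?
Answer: $- \frac{69833048}{171497185} \approx -0.4072$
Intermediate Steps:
$Y{\left(R \right)} = 3 R$
$G{\left(M,q \right)} = -16$ ($G{\left(M,q \right)} = - 4 \left(4 + 0 \left(-4 - 4\right)\right) = - 4 \left(4 + 0 \left(-8\right)\right) = - 4 \left(4 + 0\right) = \left(-4\right) 4 = -16$)
$\frac{G{\left(Y{\left(m \right)},100 \right)}}{7253} - \frac{9576}{23645} = - \frac{16}{7253} - \frac{9576}{23645} = - \frac{69833048}{171497185}$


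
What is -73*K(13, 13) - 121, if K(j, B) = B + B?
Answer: -2019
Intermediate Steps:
K(j, B) = 2*B
-73*K(13, 13) - 121 = -146*13 - 121 = -73*26 - 121 = -1898 - 121 = -2019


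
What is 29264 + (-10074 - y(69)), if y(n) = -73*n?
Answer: 24227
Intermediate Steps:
29264 + (-10074 - y(69)) = 29264 + (-10074 - (-73)*69) = 29264 + (-10074 - 1*(-5037)) = 29264 + (-10074 + 5037) = 29264 - 5037 = 24227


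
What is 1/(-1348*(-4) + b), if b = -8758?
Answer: -1/3366 ≈ -0.00029709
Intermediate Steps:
1/(-1348*(-4) + b) = 1/(-1348*(-4) - 8758) = 1/(5392 - 8758) = 1/(-3366) = -1/3366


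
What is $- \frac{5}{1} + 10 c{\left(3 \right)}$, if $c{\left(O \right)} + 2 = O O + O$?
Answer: $95$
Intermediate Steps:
$c{\left(O \right)} = -2 + O + O^{2}$ ($c{\left(O \right)} = -2 + \left(O O + O\right) = -2 + \left(O^{2} + O\right) = -2 + \left(O + O^{2}\right) = -2 + O + O^{2}$)
$- \frac{5}{1} + 10 c{\left(3 \right)} = - \frac{5}{1} + 10 \left(-2 + 3 + 3^{2}\right) = \left(-5\right) 1 + 10 \left(-2 + 3 + 9\right) = -5 + 10 \cdot 10 = -5 + 100 = 95$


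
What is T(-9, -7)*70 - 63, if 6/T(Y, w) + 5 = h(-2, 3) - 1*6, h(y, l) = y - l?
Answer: -357/4 ≈ -89.250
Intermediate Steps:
T(Y, w) = -3/8 (T(Y, w) = 6/(-5 + ((-2 - 1*3) - 1*6)) = 6/(-5 + ((-2 - 3) - 6)) = 6/(-5 + (-5 - 6)) = 6/(-5 - 11) = 6/(-16) = 6*(-1/16) = -3/8)
T(-9, -7)*70 - 63 = -3/8*70 - 63 = -105/4 - 63 = -357/4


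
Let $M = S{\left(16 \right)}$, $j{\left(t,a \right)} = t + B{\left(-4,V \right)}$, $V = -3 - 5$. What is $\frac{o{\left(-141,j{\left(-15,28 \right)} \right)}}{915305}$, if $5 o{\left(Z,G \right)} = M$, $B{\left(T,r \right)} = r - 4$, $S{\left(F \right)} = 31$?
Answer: $\frac{31}{4576525} \approx 6.7737 \cdot 10^{-6}$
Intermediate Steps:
$V = -8$ ($V = -3 - 5 = -8$)
$B{\left(T,r \right)} = -4 + r$ ($B{\left(T,r \right)} = r - 4 = -4 + r$)
$j{\left(t,a \right)} = -12 + t$ ($j{\left(t,a \right)} = t - 12 = -12 + t$)
$M = 31$
$o{\left(Z,G \right)} = \frac{31}{5}$ ($o{\left(Z,G \right)} = \frac{1}{5} \cdot 31 = \frac{31}{5}$)
$\frac{o{\left(-141,j{\left(-15,28 \right)} \right)}}{915305} = \frac{31}{5 \cdot 915305} = \frac{31}{5} \cdot \frac{1}{915305} = \frac{31}{4576525}$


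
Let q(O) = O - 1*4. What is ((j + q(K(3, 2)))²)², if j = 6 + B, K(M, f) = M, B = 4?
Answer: 6561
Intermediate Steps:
j = 10 (j = 6 + 4 = 10)
q(O) = -4 + O (q(O) = O - 4 = -4 + O)
((j + q(K(3, 2)))²)² = ((10 + (-4 + 3))²)² = ((10 - 1)²)² = (9²)² = 81² = 6561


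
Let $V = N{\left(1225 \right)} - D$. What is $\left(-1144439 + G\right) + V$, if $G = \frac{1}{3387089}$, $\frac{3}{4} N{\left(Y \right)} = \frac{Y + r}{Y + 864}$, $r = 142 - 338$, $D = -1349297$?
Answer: $\frac{1449503836586415}{7075628921} \approx 2.0486 \cdot 10^{5}$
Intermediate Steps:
$r = -196$ ($r = 142 - 338 = -196$)
$N{\left(Y \right)} = \frac{4 \left(-196 + Y\right)}{3 \left(864 + Y\right)}$ ($N{\left(Y \right)} = \frac{4 \frac{Y - 196}{Y + 864}}{3} = \frac{4 \frac{-196 + Y}{864 + Y}}{3} = \frac{4 \left(-196 + Y\right)}{3 \left(864 + Y\right)}$)
$G = \frac{1}{3387089} \approx 2.9524 \cdot 10^{-7}$
$V = \frac{2818682805}{2089}$ ($V = \frac{4 \left(-196 + 1225\right)}{3 \left(864 + 1225\right)} - -1349297 = \frac{4}{3} \cdot \frac{1}{2089} \cdot 1029 + 1349297 = \frac{1372}{2089} + 1349297 = \frac{2818682805}{2089} \approx 1.3493 \cdot 10^{6}$)
$\left(-1144439 + G\right) + V = \left(-1144439 + \frac{1}{3387089}\right) + \frac{2818682805}{2089} = - \frac{3876316748070}{3387089} + \frac{2818682805}{2089} = \frac{1449503836586415}{7075628921}$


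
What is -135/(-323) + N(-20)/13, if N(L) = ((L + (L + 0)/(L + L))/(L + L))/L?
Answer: 215031/516800 ≈ 0.41608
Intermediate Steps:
N(L) = (1/2 + L)/(2*L**2) (N(L) = ((L + L/((2*L)))/((2*L)))/L = ((L + L*(1/(2*L)))*(1/(2*L)))/L = ((L + 1/2)*(1/(2*L)))/L = ((1/2 + L)*(1/(2*L)))/L = ((1/2 + L)/(2*L))/L = (1/2 + L)/(2*L**2))
-135/(-323) + N(-20)/13 = -135/(-323) + ((1/4)*(1 + 2*(-20))/(-20)**2)/13 = -135*(-1/323) + ((1/4)*(1/400)*(1 - 40))*(1/13) = 135/323 + ((1/4)*(1/400)*(-39))*(1/13) = 135/323 - 39/1600*1/13 = 135/323 - 3/1600 = 215031/516800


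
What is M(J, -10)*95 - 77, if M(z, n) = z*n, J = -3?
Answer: 2773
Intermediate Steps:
M(z, n) = n*z
M(J, -10)*95 - 77 = -10*(-3)*95 - 77 = 30*95 - 77 = 2850 - 77 = 2773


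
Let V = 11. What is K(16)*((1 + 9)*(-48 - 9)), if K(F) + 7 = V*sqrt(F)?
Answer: -21090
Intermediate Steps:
K(F) = -7 + 11*sqrt(F)
K(16)*((1 + 9)*(-48 - 9)) = (-7 + 11*sqrt(16))*((1 + 9)*(-48 - 9)) = (-7 + 11*4)*(10*(-57)) = (-7 + 44)*(-570) = 37*(-570) = -21090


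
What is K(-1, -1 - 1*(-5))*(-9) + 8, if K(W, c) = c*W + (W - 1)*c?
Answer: 116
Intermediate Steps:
K(W, c) = W*c + c*(-1 + W) (K(W, c) = W*c + (-1 + W)*c = W*c + c*(-1 + W))
K(-1, -1 - 1*(-5))*(-9) + 8 = ((-1 - 1*(-5))*(-1 + 2*(-1)))*(-9) + 8 = ((-1 + 5)*(-1 - 2))*(-9) + 8 = (4*(-3))*(-9) + 8 = -12*(-9) + 8 = 108 + 8 = 116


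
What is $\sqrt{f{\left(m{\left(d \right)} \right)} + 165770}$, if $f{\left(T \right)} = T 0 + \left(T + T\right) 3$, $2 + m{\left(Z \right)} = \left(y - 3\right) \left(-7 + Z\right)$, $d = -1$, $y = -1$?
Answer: $5 \sqrt{6638} \approx 407.37$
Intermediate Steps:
$m{\left(Z \right)} = 26 - 4 Z$ ($m{\left(Z \right)} = -2 + \left(-1 - 3\right) \left(-7 + Z\right) = -2 - 4 \left(-7 + Z\right) = -2 - \left(-28 + 4 Z\right) = 26 - 4 Z$)
$f{\left(T \right)} = 6 T$ ($f{\left(T \right)} = 0 + 2 T 3 = 0 + 6 T = 6 T$)
$\sqrt{f{\left(m{\left(d \right)} \right)} + 165770} = \sqrt{6 \left(26 - -4\right) + 165770} = \sqrt{6 \left(26 + 4\right) + 165770} = \sqrt{6 \cdot 30 + 165770} = \sqrt{180 + 165770} = \sqrt{165950} = 5 \sqrt{6638}$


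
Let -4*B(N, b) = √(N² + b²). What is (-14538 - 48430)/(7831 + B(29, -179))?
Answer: -96215104/11965367 - 125936*√32882/490580047 ≈ -8.0877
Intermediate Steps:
B(N, b) = -√(N² + b²)/4
(-14538 - 48430)/(7831 + B(29, -179)) = (-14538 - 48430)/(7831 - √(29² + (-179)²)/4) = -62968/(7831 - √(841 + 32041)/4) = -62968/(7831 - √32882/4)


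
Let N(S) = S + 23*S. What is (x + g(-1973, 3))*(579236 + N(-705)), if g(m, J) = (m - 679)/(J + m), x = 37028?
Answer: 20509860926296/985 ≈ 2.0822e+10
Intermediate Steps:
N(S) = 24*S
g(m, J) = (-679 + m)/(J + m)
(x + g(-1973, 3))*(579236 + N(-705)) = (37028 + (-679 - 1973)/(3 - 1973))*(579236 + 24*(-705)) = (37028 - 2652/(-1970))*(579236 - 16920) = (37028 - 1/1970*(-2652))*562316 = (37028 + 1326/985)*562316 = (36473906/985)*562316 = 20509860926296/985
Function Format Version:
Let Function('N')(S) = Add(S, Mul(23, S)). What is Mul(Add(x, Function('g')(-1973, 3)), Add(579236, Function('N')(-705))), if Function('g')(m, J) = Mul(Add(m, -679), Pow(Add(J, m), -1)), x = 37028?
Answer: Rational(20509860926296, 985) ≈ 2.0822e+10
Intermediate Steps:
Function('N')(S) = Mul(24, S)
Function('g')(m, J) = Mul(Pow(Add(J, m), -1), Add(-679, m)) (Function('g')(m, J) = Mul(Add(-679, m), Pow(Add(J, m), -1)) = Mul(Pow(Add(J, m), -1), Add(-679, m)))
Mul(Add(x, Function('g')(-1973, 3)), Add(579236, Function('N')(-705))) = Mul(Add(37028, Mul(Pow(Add(3, -1973), -1), Add(-679, -1973))), Add(579236, Mul(24, -705))) = Mul(Add(37028, Mul(Pow(-1970, -1), -2652)), Add(579236, -16920)) = Mul(Add(37028, Mul(Rational(-1, 1970), -2652)), 562316) = Mul(Add(37028, Rational(1326, 985)), 562316) = Mul(Rational(36473906, 985), 562316) = Rational(20509860926296, 985)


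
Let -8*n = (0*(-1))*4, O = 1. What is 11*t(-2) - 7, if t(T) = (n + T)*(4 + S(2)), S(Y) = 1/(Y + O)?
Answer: -307/3 ≈ -102.33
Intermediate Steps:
S(Y) = 1/(1 + Y) (S(Y) = 1/(Y + 1) = 1/(1 + Y))
n = 0 (n = -0*(-1)*4/8 = -0*4 = -⅛*0 = 0)
t(T) = 13*T/3 (t(T) = (0 + T)*(4 + 1/(1 + 2)) = T*(4 + 1/3) = T*(4 + ⅓) = T*(13/3) = 13*T/3)
11*t(-2) - 7 = 11*((13/3)*(-2)) - 7 = 11*(-26/3) - 7 = -286/3 - 7 = -307/3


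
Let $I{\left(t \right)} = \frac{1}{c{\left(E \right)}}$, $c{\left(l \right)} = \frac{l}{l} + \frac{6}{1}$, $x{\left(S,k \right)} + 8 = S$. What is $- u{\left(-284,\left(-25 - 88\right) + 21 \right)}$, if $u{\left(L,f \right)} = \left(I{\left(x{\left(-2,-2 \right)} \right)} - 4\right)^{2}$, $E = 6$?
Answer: $- \frac{729}{49} \approx -14.878$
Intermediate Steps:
$x{\left(S,k \right)} = -8 + S$
$c{\left(l \right)} = 7$ ($c{\left(l \right)} = 1 + 6 \cdot 1 = 1 + 6 = 7$)
$I{\left(t \right)} = \frac{1}{7}$
$u{\left(L,f \right)} = \frac{729}{49}$ ($u{\left(L,f \right)} = \left(\frac{1}{7} - 4\right)^{2} = \left(- \frac{27}{7}\right)^{2} = \frac{729}{49}$)
$- u{\left(-284,\left(-25 - 88\right) + 21 \right)} = \left(-1\right) \frac{729}{49} = - \frac{729}{49}$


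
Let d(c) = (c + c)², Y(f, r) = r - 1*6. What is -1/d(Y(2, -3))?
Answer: -1/324 ≈ -0.0030864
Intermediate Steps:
Y(f, r) = -6 + r (Y(f, r) = r - 6 = -6 + r)
d(c) = 4*c² (d(c) = (2*c)² = 4*c²)
-1/d(Y(2, -3)) = -1/(4*(-6 - 3)²) = -1/(4*(-9)²) = -1/(4*81) = -1/324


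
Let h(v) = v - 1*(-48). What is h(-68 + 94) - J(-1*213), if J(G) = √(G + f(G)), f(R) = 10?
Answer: 74 - I*√203 ≈ 74.0 - 14.248*I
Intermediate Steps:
h(v) = 48 + v (h(v) = v + 48 = 48 + v)
J(G) = √(10 + G) (J(G) = √(G + 10) = √(10 + G))
h(-68 + 94) - J(-1*213) = (48 + (-68 + 94)) - √(10 - 1*213) = (48 + 26) - √(10 - 213) = 74 - √(-203) = 74 - I*√203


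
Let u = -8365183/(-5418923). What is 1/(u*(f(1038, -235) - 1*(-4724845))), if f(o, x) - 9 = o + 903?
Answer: 5418923/39540505178485 ≈ 1.3705e-7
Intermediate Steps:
f(o, x) = 912 + o (f(o, x) = 9 + (o + 903) = 9 + (903 + o) = 912 + o)
u = 8365183/5418923 (u = -8365183*(-1/5418923) = 8365183/5418923 ≈ 1.5437)
1/(u*(f(1038, -235) - 1*(-4724845))) = 1/((8365183/5418923)*((912 + 1038) - 1*(-4724845))) = 5418923/(8365183*(1950 + 4724845)) = (5418923/8365183)/4726795 = (5418923/8365183)*(1/4726795) = 5418923/39540505178485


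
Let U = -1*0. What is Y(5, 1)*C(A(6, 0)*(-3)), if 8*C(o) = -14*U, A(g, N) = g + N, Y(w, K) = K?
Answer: 0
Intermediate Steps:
A(g, N) = N + g
U = 0
C(o) = 0 (C(o) = (-14*0)/8 = (1/8)*0 = 0)
Y(5, 1)*C(A(6, 0)*(-3)) = 1*0 = 0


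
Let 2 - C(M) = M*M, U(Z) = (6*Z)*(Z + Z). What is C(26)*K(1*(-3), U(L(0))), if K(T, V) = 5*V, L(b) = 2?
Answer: -161760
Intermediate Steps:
U(Z) = 12*Z² (U(Z) = (6*Z)*(2*Z) = 12*Z²)
C(M) = 2 - M² (C(M) = 2 - M*M = 2 - M²)
C(26)*K(1*(-3), U(L(0))) = (2 - 1*26²)*(5*(12*2²)) = (2 - 1*676)*(5*(12*4)) = (2 - 676)*(5*48) = -674*240 = -161760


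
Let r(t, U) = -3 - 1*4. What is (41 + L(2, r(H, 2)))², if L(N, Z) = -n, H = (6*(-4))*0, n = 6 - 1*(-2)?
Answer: 1089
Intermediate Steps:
n = 8 (n = 6 + 2 = 8)
H = 0 (H = -24*0 = 0)
r(t, U) = -7 (r(t, U) = -3 - 4 = -7)
L(N, Z) = -8 (L(N, Z) = -1*8 = -8)
(41 + L(2, r(H, 2)))² = (41 - 8)² = 33² = 1089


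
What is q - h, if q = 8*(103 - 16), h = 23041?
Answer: -22345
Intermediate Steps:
q = 696 (q = 8*87 = 696)
q - h = 696 - 1*23041 = 696 - 23041 = -22345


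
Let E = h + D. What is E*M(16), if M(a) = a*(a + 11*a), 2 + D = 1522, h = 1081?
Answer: 7990272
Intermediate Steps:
D = 1520 (D = -2 + 1522 = 1520)
E = 2601 (E = 1081 + 1520 = 2601)
M(a) = 12*a² (M(a) = a*(12*a) = 12*a²)
E*M(16) = 2601*(12*16²) = 2601*(12*256) = 2601*3072 = 7990272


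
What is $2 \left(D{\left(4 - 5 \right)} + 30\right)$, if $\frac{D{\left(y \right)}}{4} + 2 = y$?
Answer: $36$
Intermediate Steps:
$D{\left(y \right)} = -8 + 4 y$
$2 \left(D{\left(4 - 5 \right)} + 30\right) = 2 \left(\left(-8 + 4 \left(4 - 5\right)\right) + 30\right) = 2 \left(\left(-8 + 4 \left(-1\right)\right) + 30\right) = 2 \left(\left(-8 - 4\right) + 30\right) = 2 \left(-12 + 30\right) = 2 \cdot 18 = 36$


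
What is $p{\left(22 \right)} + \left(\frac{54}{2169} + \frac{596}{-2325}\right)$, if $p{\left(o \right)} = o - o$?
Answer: $- \frac{129686}{560325} \approx -0.23145$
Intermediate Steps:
$p{\left(o \right)} = 0$
$p{\left(22 \right)} + \left(\frac{54}{2169} + \frac{596}{-2325}\right) = 0 + \left(\frac{54}{2169} + \frac{596}{-2325}\right) = 0 + \left(54 \cdot \frac{1}{2169} + 596 \left(- \frac{1}{2325}\right)\right) = 0 + \left(\frac{6}{241} - \frac{596}{2325}\right) = 0 - \frac{129686}{560325} = - \frac{129686}{560325}$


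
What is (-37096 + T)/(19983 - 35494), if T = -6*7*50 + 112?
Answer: 39084/15511 ≈ 2.5198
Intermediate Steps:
T = -1988 (T = -42*50 + 112 = -2100 + 112 = -1988)
(-37096 + T)/(19983 - 35494) = (-37096 - 1988)/(19983 - 35494) = -39084/(-15511) = -39084*(-1/15511) = 39084/15511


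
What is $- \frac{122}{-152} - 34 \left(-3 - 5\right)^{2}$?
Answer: $- \frac{165315}{76} \approx -2175.2$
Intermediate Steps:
$- \frac{122}{-152} - 34 \left(-3 - 5\right)^{2} = \left(-122\right) \left(- \frac{1}{152}\right) - 34 \left(-8\right)^{2} = \frac{61}{76} - 2176 = - \frac{165315}{76}$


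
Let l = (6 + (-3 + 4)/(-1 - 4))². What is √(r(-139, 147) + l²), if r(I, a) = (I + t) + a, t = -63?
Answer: √672906/25 ≈ 32.812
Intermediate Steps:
r(I, a) = -63 + I + a (r(I, a) = (I - 63) + a = (-63 + I) + a = -63 + I + a)
l = 841/25 (l = (6 + 1/(-5))² = (6 + 1*(-⅕))² = (6 - ⅕)² = (29/5)² = 841/25 ≈ 33.640)
√(r(-139, 147) + l²) = √((-63 - 139 + 147) + (841/25)²) = √(-55 + 707281/625) = √(672906/625) = √672906/25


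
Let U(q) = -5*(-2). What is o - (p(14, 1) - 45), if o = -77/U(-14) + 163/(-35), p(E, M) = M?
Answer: 443/14 ≈ 31.643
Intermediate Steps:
U(q) = 10
o = -173/14 (o = -77/10 + 163/(-35) = -77*1/10 + 163*(-1/35) = -77/10 - 163/35 = -173/14 ≈ -12.357)
o - (p(14, 1) - 45) = -173/14 - (1 - 45) = -173/14 - 1*(-44) = -173/14 + 44 = 443/14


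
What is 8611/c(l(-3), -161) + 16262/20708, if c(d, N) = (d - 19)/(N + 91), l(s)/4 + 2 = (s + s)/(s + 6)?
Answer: 178324719/10354 ≈ 17223.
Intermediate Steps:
l(s) = -8 + 8*s/(6 + s) (l(s) = -8 + 4*((s + s)/(s + 6)) = -8 + 4*((2*s)/(6 + s)) = -8 + 4*(2*s/(6 + s)) = -8 + 8*s/(6 + s))
c(d, N) = (-19 + d)/(91 + N)
8611/c(l(-3), -161) + 16262/20708 = 8611/(((-19 - 48/(6 - 3))/(91 - 161))) + 16262/20708 = 8611/(((-19 - 48/3)/(-70))) + 16262*(1/20708) = 8611/((-(-19 - 48*⅓)/70)) + 8131/10354 = 8611/((-(-19 - 16)/70)) + 8131/10354 = 8611/((-1/70*(-35))) + 8131/10354 = 8611/(½) + 8131/10354 = 8611*2 + 8131/10354 = 17222 + 8131/10354 = 178324719/10354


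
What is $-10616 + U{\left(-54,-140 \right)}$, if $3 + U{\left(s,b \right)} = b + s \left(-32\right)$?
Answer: $-9031$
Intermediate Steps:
$U{\left(s,b \right)} = -3 + b - 32 s$ ($U{\left(s,b \right)} = -3 + \left(b + s \left(-32\right)\right) = -3 + \left(b - 32 s\right) = -3 + b - 32 s$)
$-10616 + U{\left(-54,-140 \right)} = -10616 - -1585 = -10616 + 1585 = -9031$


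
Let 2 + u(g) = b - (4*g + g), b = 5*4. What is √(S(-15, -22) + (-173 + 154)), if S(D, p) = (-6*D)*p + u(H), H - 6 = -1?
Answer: I*√2006 ≈ 44.788*I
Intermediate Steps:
b = 20
H = 5 (H = 6 - 1 = 5)
u(g) = 18 - 5*g (u(g) = -2 + (20 - (4*g + g)) = -2 + (20 - 5*g) = 18 - 5*g)
S(D, p) = -7 - 6*D*p (S(D, p) = (-6*D)*p + (18 - 5*5) = -6*D*p + (18 - 25) = -6*D*p - 7 = -7 - 6*D*p)
√(S(-15, -22) + (-173 + 154)) = √((-7 - 6*(-15)*(-22)) + (-173 + 154)) = √((-7 - 1980) - 19) = √(-1987 - 19) = √(-2006) = I*√2006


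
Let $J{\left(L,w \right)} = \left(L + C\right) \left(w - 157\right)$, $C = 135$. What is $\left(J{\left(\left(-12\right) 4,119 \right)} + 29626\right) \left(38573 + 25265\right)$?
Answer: $1680216160$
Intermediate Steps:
$J{\left(L,w \right)} = \left(-157 + w\right) \left(135 + L\right)$ ($J{\left(L,w \right)} = \left(L + 135\right) \left(w - 157\right) = \left(135 + L\right) \left(-157 + w\right) = \left(-157 + w\right) \left(135 + L\right)$)
$\left(J{\left(\left(-12\right) 4,119 \right)} + 29626\right) \left(38573 + 25265\right) = \left(\left(-21195 - 157 \left(\left(-12\right) 4\right) + 135 \cdot 119 + \left(-12\right) 4 \cdot 119\right) + 29626\right) \left(38573 + 25265\right) = \left(\left(-21195 - -7536 + 16065 - 5712\right) + 29626\right) 63838 = \left(\left(-21195 + 7536 + 16065 - 5712\right) + 29626\right) 63838 = \left(-3306 + 29626\right) 63838 = 26320 \cdot 63838 = 1680216160$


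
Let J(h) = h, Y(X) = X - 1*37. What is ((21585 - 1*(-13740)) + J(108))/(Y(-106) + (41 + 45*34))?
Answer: 11811/476 ≈ 24.813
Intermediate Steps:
Y(X) = -37 + X (Y(X) = X - 37 = -37 + X)
((21585 - 1*(-13740)) + J(108))/(Y(-106) + (41 + 45*34)) = ((21585 - 1*(-13740)) + 108)/((-37 - 106) + (41 + 45*34)) = ((21585 + 13740) + 108)/(-143 + (41 + 1530)) = (35325 + 108)/(-143 + 1571) = 35433/1428 = 35433*(1/1428) = 11811/476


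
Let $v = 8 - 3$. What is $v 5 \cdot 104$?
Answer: $2600$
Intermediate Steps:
$v = 5$
$v 5 \cdot 104 = 5 \cdot 5 \cdot 104 = 5 \cdot 520 = 2600$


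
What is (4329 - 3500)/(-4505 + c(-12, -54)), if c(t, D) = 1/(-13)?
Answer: -10777/58566 ≈ -0.18401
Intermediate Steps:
c(t, D) = -1/13
(4329 - 3500)/(-4505 + c(-12, -54)) = (4329 - 3500)/(-4505 - 1/13) = 829/(-58566/13) = 829*(-13/58566) = -10777/58566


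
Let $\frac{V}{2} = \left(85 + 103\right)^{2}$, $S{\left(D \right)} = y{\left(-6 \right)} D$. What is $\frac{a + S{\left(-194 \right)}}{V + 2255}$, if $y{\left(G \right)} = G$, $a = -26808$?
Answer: $- \frac{25644}{72943} \approx -0.35156$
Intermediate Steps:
$S{\left(D \right)} = - 6 D$
$V = 70688$ ($V = 2 \left(85 + 103\right)^{2} = 2 \cdot 188^{2} = 2 \cdot 35344 = 70688$)
$\frac{a + S{\left(-194 \right)}}{V + 2255} = \frac{-26808 - -1164}{70688 + 2255} = \frac{-26808 + 1164}{72943} = \left(-25644\right) \frac{1}{72943} = - \frac{25644}{72943}$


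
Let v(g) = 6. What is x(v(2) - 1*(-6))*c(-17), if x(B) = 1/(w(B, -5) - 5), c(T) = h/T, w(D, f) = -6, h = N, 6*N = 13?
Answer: 13/1122 ≈ 0.011586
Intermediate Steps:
N = 13/6 (N = (1/6)*13 = 13/6 ≈ 2.1667)
h = 13/6 ≈ 2.1667
c(T) = 13/(6*T)
x(B) = -1/11 (x(B) = 1/(-6 - 5) = 1/(-11) = -1/11)
x(v(2) - 1*(-6))*c(-17) = -13/(66*(-17)) = -13*(-1)/(66*17) = -1/11*(-13/102) = 13/1122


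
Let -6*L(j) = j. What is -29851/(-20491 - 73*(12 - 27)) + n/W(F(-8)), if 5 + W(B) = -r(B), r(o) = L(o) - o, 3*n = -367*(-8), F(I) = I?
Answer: -55663063/834028 ≈ -66.740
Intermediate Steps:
L(j) = -j/6
n = 2936/3 (n = (-367*(-8))/3 = (⅓)*2936 = 2936/3 ≈ 978.67)
r(o) = -7*o/6 (r(o) = -o/6 - o = -7*o/6)
W(B) = -5 + 7*B/6 (W(B) = -5 - (-7)*B/6 = -5 + 7*B/6)
-29851/(-20491 - 73*(12 - 27)) + n/W(F(-8)) = -29851/(-20491 - 73*(12 - 27)) + 2936/(3*(-5 + (7/6)*(-8))) = -29851/(-20491 - 73*(-15)) + 2936/(3*(-5 - 28/3)) = -29851/(-20491 - 1*(-1095)) + 2936/(3*(-43/3)) = -29851/(-20491 + 1095) + (2936/3)*(-3/43) = -29851/(-19396) - 2936/43 = -29851*(-1/19396) - 2936/43 = 29851/19396 - 2936/43 = -55663063/834028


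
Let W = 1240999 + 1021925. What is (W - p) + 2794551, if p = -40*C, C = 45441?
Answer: 6875115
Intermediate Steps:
W = 2262924
p = -1817640 (p = -40*45441 = -1817640)
(W - p) + 2794551 = (2262924 - 1*(-1817640)) + 2794551 = (2262924 + 1817640) + 2794551 = 4080564 + 2794551 = 6875115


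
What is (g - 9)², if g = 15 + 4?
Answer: 100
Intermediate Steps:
g = 19
(g - 9)² = (19 - 9)² = 10² = 100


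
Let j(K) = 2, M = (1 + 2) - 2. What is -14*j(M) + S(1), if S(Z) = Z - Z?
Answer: -28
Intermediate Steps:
S(Z) = 0
M = 1 (M = 3 - 2 = 1)
-14*j(M) + S(1) = -14*2 + 0 = -28 + 0 = -28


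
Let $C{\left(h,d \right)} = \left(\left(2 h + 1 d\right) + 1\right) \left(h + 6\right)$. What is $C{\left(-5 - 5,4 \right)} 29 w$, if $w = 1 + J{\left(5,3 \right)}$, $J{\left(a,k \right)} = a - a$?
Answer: $1740$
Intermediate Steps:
$J{\left(a,k \right)} = 0$
$C{\left(h,d \right)} = \left(6 + h\right) \left(1 + d + 2 h\right)$ ($C{\left(h,d \right)} = \left(\left(2 h + d\right) + 1\right) \left(6 + h\right) = \left(\left(d + 2 h\right) + 1\right) \left(6 + h\right) = \left(1 + d + 2 h\right) \left(6 + h\right) = \left(6 + h\right) \left(1 + d + 2 h\right)$)
$w = 1$ ($w = 1 + 0 = 1$)
$C{\left(-5 - 5,4 \right)} 29 w = \left(6 + 2 \left(-5 - 5\right)^{2} + 6 \cdot 4 + 13 \left(-5 - 5\right) + 4 \left(-5 - 5\right)\right) 29 \cdot 1 = \left(6 + 2 \left(-5 - 5\right)^{2} + 24 + 13 \left(-5 - 5\right) + 4 \left(-5 - 5\right)\right) 29 \cdot 1 = \left(6 + 2 \left(-10\right)^{2} + 24 + 13 \left(-10\right) + 4 \left(-10\right)\right) 29 \cdot 1 = \left(6 + 2 \cdot 100 + 24 - 130 - 40\right) 29 \cdot 1 = \left(6 + 200 + 24 - 130 - 40\right) 29 \cdot 1 = 60 \cdot 29 \cdot 1 = 1740 \cdot 1 = 1740$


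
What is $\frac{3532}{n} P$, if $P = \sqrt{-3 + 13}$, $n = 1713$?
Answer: $\frac{3532 \sqrt{10}}{1713} \approx 6.5202$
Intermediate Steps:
$P = \sqrt{10} \approx 3.1623$
$\frac{3532}{n} P = \frac{3532}{1713} \sqrt{10} = 3532 \cdot \frac{1}{1713} \sqrt{10} = \frac{3532 \sqrt{10}}{1713}$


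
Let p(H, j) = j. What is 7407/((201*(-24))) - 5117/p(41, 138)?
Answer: -1428143/36984 ≈ -38.615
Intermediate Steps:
7407/((201*(-24))) - 5117/p(41, 138) = 7407/((201*(-24))) - 5117/138 = 7407/(-4824) - 5117*1/138 = 7407*(-1/4824) - 5117/138 = -823/536 - 5117/138 = -1428143/36984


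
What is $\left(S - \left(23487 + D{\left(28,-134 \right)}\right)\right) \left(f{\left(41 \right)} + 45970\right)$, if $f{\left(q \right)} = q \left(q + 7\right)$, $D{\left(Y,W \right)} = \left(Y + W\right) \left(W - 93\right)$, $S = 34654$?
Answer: $-618160510$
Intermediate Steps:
$D{\left(Y,W \right)} = \left(-93 + W\right) \left(W + Y\right)$ ($D{\left(Y,W \right)} = \left(W + Y\right) \left(-93 + W\right) = \left(-93 + W\right) \left(W + Y\right)$)
$f{\left(q \right)} = q \left(7 + q\right)$
$\left(S - \left(23487 + D{\left(28,-134 \right)}\right)\right) \left(f{\left(41 \right)} + 45970\right) = \left(34654 - \left(41443 - 6356 + 12462\right)\right) \left(41 \left(7 + 41\right) + 45970\right) = \left(34654 - 47549\right) \left(41 \cdot 48 + 45970\right) = \left(34654 - 47549\right) \left(1968 + 45970\right) = \left(34654 - 47549\right) 47938 = \left(-12895\right) 47938 = -618160510$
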